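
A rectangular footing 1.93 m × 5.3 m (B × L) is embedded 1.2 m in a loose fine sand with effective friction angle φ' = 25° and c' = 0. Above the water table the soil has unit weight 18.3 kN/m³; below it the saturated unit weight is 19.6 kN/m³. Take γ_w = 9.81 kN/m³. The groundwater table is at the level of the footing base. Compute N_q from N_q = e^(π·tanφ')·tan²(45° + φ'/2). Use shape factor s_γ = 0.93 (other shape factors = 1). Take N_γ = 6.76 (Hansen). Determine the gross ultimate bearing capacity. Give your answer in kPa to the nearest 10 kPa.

q_ult ≈ 290 kPa

tan25° = 0.4663, so N_q = e^(π×0.4663)·tan²(57.5°) = 4.327 × 2.464 = 10.66.
Overburden at base level: q = 18.3 × 1.2 = 21.96 kPa.
Below the base the soil is submerged, so the ½γBN_γ term uses γ' = 19.6 − 9.81 = 9.79 kN/m³.
Surcharge term q·N_q = 21.96 × 10.662 = 234.14 kPa; self-weight term 0.5·γ·B·N_γ·s_γ = 0.5 × 9.79 × 1.93 × 6.76 × 0.93 = 59.394 kPa.
q_ult = 234.14 + 59.394 = 293.53 kPa.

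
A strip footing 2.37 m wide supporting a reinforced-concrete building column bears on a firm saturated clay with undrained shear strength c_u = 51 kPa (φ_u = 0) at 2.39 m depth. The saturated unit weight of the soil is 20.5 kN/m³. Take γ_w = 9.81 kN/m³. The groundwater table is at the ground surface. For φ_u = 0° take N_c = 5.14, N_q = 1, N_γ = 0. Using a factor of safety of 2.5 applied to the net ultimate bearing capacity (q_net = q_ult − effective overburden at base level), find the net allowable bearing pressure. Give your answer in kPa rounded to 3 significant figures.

Water table at ground surface, so effective unit weight γ' = 20.5 − 9.81 = 10.69 kN/m³ is used throughout; overburden q = 10.69 × 2.39 = 25.549 kPa.
Cohesion term c·N_c = 51 × 5.14 = 262.14 kPa; surcharge term q·N_q = 25.549 × 1 = 25.549 kPa.
q_ult = 262.14 + 25.549 = 287.69 kPa.
Net ultimate: q_net = 287.69 − 25.549 = 262.14 kPa.
q_all(net) = 262.14 / 2.5 = 104.86 kPa.

q_all(net) ≈ 105 kPa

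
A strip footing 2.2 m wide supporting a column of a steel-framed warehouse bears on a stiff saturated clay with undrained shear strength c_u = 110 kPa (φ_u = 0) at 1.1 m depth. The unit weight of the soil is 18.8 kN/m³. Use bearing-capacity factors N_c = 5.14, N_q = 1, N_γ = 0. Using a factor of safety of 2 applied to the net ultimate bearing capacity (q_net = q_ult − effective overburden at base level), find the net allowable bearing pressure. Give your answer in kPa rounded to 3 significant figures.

q_all(net) ≈ 283 kPa

Effective surcharge at the founding depth q = γ·D_f = 18.8 × 1.1 = 20.68 kPa.
q_ult = c·N_c + q·N_q
     = 110 × 5.14 + 20.68 × 1
     = 565.4 + 20.68 = 586.08 kPa.
Net ultimate: q_net = 586.08 − 20.68 = 565.4 kPa.
q_all(net) = 565.4 / 2 = 282.7 kPa.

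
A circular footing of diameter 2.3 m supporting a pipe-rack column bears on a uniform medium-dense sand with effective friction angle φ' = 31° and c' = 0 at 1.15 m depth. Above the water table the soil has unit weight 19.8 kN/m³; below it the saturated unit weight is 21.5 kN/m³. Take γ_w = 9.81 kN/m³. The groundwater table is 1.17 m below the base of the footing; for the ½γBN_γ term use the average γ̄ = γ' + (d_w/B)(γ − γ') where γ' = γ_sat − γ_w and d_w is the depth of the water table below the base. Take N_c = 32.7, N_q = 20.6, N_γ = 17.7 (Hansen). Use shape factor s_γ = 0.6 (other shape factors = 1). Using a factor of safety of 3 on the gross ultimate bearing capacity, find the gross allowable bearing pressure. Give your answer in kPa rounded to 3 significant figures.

q = γ·D_f = 19.8 × 1.15 = 22.77 kPa.
γ' = 11.69 kN/m³; averaging over the depth B below the base, γ̄ = γ' + (d_w/B)(γ − γ') = 15.816 kN/m³.
q·N_q = 22.77 × 20.6 = 469.06 kPa
0.5·γ·B·N_γ·s_γ = 0.5 × 15.816 × 2.3 × 17.7 × 0.6 = 193.15 kPa
q_ult = 469.06 + 193.15 = 662.22 kPa.
q_all = 662.22 / 3 = 220.74 kPa.

q_all ≈ 221 kPa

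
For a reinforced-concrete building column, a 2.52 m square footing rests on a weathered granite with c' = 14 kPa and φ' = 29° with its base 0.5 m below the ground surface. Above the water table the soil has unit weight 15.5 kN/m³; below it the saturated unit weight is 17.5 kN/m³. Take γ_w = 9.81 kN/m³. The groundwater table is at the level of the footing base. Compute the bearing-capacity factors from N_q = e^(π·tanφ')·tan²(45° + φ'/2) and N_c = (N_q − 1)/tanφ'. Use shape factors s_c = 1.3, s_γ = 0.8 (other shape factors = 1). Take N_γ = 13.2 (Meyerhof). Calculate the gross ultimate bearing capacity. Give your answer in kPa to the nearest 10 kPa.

tan29° = 0.5543, so N_q = e^(π×0.5543)·tan²(59.5°) = 5.705 × 2.882 = 16.44.
N_c = (16.44 − 1)/tan29° = 27.86.
Overburden at base level: q = 15.5 × 0.5 = 7.75 kPa.
Below the base the soil is submerged, so the ½γBN_γ term uses γ' = 17.5 − 9.81 = 7.69 kN/m³.
Cohesion term c·N_c·s_c = 14 × 27.86 × 1.3 = 507.06 kPa; surcharge term q·N_q = 7.75 × 16.443 = 127.44 kPa; self-weight term 0.5·γ·B·N_γ·s_γ = 0.5 × 7.69 × 2.52 × 13.2 × 0.8 = 102.32 kPa.
q_ult = 507.06 + 127.44 + 102.32 = 736.82 kPa.

q_ult ≈ 740 kPa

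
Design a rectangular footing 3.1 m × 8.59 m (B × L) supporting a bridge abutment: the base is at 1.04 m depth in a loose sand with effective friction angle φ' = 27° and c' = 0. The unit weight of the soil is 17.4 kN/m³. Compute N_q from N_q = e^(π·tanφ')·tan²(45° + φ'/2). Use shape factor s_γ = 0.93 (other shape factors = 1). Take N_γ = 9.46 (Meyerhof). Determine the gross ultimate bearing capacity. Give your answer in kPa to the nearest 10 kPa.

tan27° = 0.5095, so N_q = e^(π×0.5095)·tan²(58.5°) = 4.957 × 2.663 = 13.2.
Effective surcharge at the founding depth q = γ·D_f = 17.4 × 1.04 = 18.096 kPa.
q_ult = q·N_q + 0.5·γ·B·N_γ·s_γ
     = 18.096 × 13.199 + 0.5 × 17.4 × 3.1 × 9.46 × 0.93
     = 238.85 + 237.28 = 476.13 kPa.

q_ult ≈ 480 kPa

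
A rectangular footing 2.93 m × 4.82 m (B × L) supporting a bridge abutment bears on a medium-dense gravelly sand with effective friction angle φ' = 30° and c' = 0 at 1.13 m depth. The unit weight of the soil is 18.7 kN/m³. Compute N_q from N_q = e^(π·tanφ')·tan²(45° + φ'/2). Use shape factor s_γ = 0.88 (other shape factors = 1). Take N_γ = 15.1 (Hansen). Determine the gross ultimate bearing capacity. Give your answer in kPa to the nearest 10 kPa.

q_ult ≈ 750 kPa

tan30° = 0.5774, so N_q = e^(π×0.5774)·tan²(60°) = 6.134 × 3.0 = 18.4.
Effective surcharge at the founding depth q = γ·D_f = 18.7 × 1.13 = 21.131 kPa.
q_ult = q·N_q + 0.5·γ·B·N_γ·s_γ
     = 21.131 × 18.401 + 0.5 × 18.7 × 2.93 × 15.1 × 0.88
     = 388.83 + 364.03 = 752.87 kPa.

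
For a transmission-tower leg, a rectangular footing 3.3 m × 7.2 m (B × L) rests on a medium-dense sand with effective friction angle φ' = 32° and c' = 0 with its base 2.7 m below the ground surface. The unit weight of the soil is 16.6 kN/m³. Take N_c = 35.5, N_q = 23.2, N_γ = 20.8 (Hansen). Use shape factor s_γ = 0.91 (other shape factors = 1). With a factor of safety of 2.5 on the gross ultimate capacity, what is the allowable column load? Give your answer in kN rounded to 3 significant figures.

P_all ≈ 14800 kN

Effective surcharge at the founding depth q = γ·D_f = 16.6 × 2.7 = 44.82 kPa.
q_ult = q·N_q + 0.5·γ·B·N_γ·s_γ
     = 44.82 × 23.2 + 0.5 × 16.6 × 3.3 × 20.8 × 0.91
     = 1039.8 + 518.44 = 1558.3 kPa.
Gross allowable pressure q_all = 1558.3 / 2.5 = 623.3 kPa.
Footing area = 23.76 m², so allowable column load = 623.3 × 23.76 = 14810 kN.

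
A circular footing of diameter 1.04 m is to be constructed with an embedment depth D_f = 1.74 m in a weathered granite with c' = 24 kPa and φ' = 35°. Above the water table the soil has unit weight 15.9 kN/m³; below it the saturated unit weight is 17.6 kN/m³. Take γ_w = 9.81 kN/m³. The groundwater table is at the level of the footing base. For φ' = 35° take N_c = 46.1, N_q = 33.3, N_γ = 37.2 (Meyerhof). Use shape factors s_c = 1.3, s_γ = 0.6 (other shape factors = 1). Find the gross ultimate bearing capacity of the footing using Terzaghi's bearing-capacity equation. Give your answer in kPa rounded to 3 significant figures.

q_ult ≈ 2450 kPa

Effective surcharge at the founding depth q = γ·D_f = 15.9 × 1.74 = 27.666 kPa.
The water table coincides with the base, so in the self-weight term γ → γ' = 7.79 kN/m³.
q_ult = c·N_c·s_c + q·N_q + 0.5·γ·B·N_γ·s_γ
     = 24 × 46.1 × 1.3 + 27.666 × 33.3 + 0.5 × 7.79 × 1.04 × 37.2 × 0.6
     = 1438.3 + 921.28 + 90.414 = 2450 kPa.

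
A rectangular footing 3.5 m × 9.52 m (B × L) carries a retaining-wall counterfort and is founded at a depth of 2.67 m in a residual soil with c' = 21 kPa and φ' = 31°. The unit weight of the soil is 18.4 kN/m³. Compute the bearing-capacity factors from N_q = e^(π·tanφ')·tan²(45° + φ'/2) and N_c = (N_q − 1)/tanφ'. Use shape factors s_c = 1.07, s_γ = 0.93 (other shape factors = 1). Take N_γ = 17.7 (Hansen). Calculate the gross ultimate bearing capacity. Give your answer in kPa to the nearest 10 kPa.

q_ult ≈ 2280 kPa

tan31° = 0.6009, so N_q = e^(π×0.6009)·tan²(60.5°) = 6.604 × 3.124 = 20.63.
N_c = (20.63 − 1)/tan31° = 32.67.
Effective surcharge at the founding depth q = γ·D_f = 18.4 × 2.67 = 49.128 kPa.
q_ult = c·N_c·s_c + q·N_q + 0.5·γ·B·N_γ·s_γ
     = 21 × 32.671 × 1.07 + 49.128 × 20.631 + 0.5 × 18.4 × 3.5 × 17.7 × 0.93
     = 734.12 + 1013.5 + 530.04 = 2277.7 kPa.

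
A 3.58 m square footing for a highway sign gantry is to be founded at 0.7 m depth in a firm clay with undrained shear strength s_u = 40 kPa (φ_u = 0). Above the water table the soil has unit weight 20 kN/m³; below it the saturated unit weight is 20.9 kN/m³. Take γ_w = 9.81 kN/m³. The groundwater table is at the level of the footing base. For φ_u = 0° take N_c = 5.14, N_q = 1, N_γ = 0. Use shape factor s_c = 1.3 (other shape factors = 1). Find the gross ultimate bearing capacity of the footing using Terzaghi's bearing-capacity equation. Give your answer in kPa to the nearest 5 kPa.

q_ult ≈ 280 kPa

q = γ·D_f = 20 × 0.7 = 14 kPa.
c·N_c·s_c = 40 × 5.14 × 1.3 = 267.28 kPa
q·N_q = 14 × 1 = 14 kPa
q_ult = 267.28 + 14 = 281.28 kPa.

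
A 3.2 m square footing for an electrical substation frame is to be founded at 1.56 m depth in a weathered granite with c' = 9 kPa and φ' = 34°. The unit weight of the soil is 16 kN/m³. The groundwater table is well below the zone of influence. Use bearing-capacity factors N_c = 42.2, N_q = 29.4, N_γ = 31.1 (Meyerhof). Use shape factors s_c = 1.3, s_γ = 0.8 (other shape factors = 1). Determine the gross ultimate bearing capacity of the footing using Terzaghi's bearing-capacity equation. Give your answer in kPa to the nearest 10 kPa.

q_ult ≈ 1860 kPa

Overburden at base level: q = 16 × 1.56 = 24.96 kPa.
Cohesion term c·N_c·s_c = 9 × 42.2 × 1.3 = 493.74 kPa; surcharge term q·N_q = 24.96 × 29.4 = 733.82 kPa; self-weight term 0.5·γ·B·N_γ·s_γ = 0.5 × 16 × 3.2 × 31.1 × 0.8 = 636.93 kPa.
q_ult = 493.74 + 733.82 + 636.93 = 1864.5 kPa.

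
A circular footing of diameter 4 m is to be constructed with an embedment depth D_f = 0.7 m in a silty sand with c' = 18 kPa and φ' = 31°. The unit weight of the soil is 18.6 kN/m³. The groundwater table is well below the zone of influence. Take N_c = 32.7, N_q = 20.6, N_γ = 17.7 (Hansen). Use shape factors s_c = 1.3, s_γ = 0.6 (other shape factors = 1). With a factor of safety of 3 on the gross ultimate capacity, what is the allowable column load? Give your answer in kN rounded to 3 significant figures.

P_all ≈ 5980 kN

Overburden at base level: q = 18.6 × 0.7 = 13.02 kPa.
Cohesion term c·N_c·s_c = 18 × 32.7 × 1.3 = 765.18 kPa; surcharge term q·N_q = 13.02 × 20.6 = 268.21 kPa; self-weight term 0.5·γ·B·N_γ·s_γ = 0.5 × 18.6 × 4 × 17.7 × 0.6 = 395.06 kPa.
q_ult = 765.18 + 268.21 + 395.06 = 1428.5 kPa.
Gross allowable pressure q_all = 1428.5 / 3 = 476.15 kPa.
Footing area = 12.5664 m², so allowable column load = 476.15 × 12.5664 = 5983.5 kN.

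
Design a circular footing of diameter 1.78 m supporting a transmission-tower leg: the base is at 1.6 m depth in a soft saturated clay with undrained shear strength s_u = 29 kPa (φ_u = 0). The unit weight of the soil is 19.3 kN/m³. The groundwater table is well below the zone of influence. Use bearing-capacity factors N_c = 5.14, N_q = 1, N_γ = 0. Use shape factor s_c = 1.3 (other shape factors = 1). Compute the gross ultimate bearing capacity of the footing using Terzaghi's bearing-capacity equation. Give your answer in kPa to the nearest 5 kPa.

q_ult ≈ 225 kPa

Overburden at base level: q = 19.3 × 1.6 = 30.88 kPa.
Cohesion term c·N_c·s_c = 29 × 5.14 × 1.3 = 193.78 kPa; surcharge term q·N_q = 30.88 × 1 = 30.88 kPa.
q_ult = 193.78 + 30.88 = 224.66 kPa.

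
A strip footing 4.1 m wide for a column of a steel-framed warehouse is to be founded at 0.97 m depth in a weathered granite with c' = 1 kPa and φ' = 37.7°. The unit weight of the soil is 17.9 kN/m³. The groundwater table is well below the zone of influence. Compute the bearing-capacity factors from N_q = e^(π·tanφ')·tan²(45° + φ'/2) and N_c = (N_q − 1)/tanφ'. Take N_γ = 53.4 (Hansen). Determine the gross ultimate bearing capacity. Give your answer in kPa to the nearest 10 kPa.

q_ult ≈ 2840 kPa

tan37.7° = 0.7729, so N_q = e^(π×0.7729)·tan²(63.85°) = 11.337 × 4.148 = 47.03.
N_c = (47.03 − 1)/tan37.7° = 59.56.
Effective surcharge at the founding depth q = γ·D_f = 17.9 × 0.97 = 17.363 kPa.
q_ult = c·N_c + q·N_q + 0.5·γ·B·N_γ
     = 1 × 59.558 + 17.363 × 47.031 + 0.5 × 17.9 × 4.1 × 53.4
     = 59.558 + 816.6 + 1959.5 = 2835.7 kPa.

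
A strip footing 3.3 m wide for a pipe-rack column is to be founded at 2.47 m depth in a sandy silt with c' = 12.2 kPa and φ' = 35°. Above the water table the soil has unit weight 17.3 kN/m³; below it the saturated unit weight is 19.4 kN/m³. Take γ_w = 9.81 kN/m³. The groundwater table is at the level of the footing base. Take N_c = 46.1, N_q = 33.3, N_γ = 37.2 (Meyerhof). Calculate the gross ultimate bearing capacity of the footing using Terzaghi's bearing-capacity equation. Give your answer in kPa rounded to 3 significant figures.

q_ult ≈ 2570 kPa

Effective surcharge at the founding depth q = γ·D_f = 17.3 × 2.47 = 42.731 kPa.
The water table coincides with the base, so in the self-weight term γ → γ' = 9.59 kN/m³.
q_ult = c·N_c + q·N_q + 0.5·γ·B·N_γ
     = 12.2 × 46.1 + 42.731 × 33.3 + 0.5 × 9.59 × 3.3 × 37.2
     = 562.42 + 1422.9 + 588.63 = 2574 kPa.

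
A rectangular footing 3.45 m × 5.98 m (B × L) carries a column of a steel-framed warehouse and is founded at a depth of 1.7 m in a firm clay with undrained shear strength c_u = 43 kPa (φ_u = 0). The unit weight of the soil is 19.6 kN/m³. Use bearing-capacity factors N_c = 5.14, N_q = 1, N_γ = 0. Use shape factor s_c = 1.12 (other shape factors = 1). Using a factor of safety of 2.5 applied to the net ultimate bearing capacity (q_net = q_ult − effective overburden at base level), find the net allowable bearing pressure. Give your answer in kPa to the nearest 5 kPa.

q = γ·D_f = 19.6 × 1.7 = 33.32 kPa.
c·N_c·s_c = 43 × 5.14 × 1.12 = 247.54 kPa
q·N_q = 33.32 × 1 = 33.32 kPa
q_ult = 247.54 + 33.32 = 280.86 kPa.
Net ultimate: q_net = 280.86 − 33.32 = 247.54 kPa.
q_all(net) = 247.54 / 2.5 = 99.017 kPa.

q_all(net) ≈ 100 kPa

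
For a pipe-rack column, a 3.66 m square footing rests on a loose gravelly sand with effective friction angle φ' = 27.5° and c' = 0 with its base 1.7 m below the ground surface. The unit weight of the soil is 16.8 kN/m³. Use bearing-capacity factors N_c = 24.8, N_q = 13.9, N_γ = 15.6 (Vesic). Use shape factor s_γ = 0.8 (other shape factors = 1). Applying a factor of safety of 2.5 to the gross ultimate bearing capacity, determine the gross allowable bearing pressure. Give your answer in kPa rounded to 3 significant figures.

q_all ≈ 312 kPa

Effective surcharge at the founding depth q = γ·D_f = 16.8 × 1.7 = 28.56 kPa.
q_ult = q·N_q + 0.5·γ·B·N_γ·s_γ
     = 28.56 × 13.9 + 0.5 × 16.8 × 3.66 × 15.6 × 0.8
     = 396.98 + 383.69 = 780.67 kPa.
q_all = q_ult / FS = 780.67 / 2.5 = 312.27 kPa.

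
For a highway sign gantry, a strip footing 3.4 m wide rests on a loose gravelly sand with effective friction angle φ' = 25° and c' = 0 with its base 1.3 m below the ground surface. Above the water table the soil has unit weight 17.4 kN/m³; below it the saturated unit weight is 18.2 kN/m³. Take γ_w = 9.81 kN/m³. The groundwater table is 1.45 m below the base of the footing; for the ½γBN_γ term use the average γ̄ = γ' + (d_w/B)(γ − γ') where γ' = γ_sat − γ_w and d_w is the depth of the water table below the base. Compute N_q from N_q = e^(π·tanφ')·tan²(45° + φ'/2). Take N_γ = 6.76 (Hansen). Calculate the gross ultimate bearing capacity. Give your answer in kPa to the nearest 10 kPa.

tan25° = 0.4663, so N_q = e^(π×0.4663)·tan²(57.5°) = 4.327 × 2.464 = 10.66.
q = γ·D_f = 17.4 × 1.3 = 22.62 kPa.
γ' = 8.39 kN/m³; averaging over the depth B below the base, γ̄ = γ' + (d_w/B)(γ − γ') = 12.232 kN/m³.
q·N_q = 22.62 × 10.662 = 241.18 kPa
0.5·γ·B·N_γ = 0.5 × 12.232 × 3.4 × 6.76 = 140.58 kPa
q_ult = 241.18 + 140.58 = 381.75 kPa.

q_ult ≈ 380 kPa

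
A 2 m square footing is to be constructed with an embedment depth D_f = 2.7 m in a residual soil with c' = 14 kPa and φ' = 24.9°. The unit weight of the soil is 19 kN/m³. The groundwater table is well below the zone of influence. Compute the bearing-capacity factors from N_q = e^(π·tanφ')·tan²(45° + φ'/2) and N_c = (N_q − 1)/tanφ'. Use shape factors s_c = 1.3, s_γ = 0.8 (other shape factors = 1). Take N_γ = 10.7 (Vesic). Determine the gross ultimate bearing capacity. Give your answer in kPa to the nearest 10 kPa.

q_ult ≈ 1080 kPa

tan24.9° = 0.4642, so N_q = e^(π×0.4642)·tan²(57.45°) = 4.299 × 2.454 = 10.55.
N_c = (10.55 − 1)/tan24.9° = 20.57.
Overburden at base level: q = 19 × 2.7 = 51.3 kPa.
Cohesion term c·N_c·s_c = 14 × 20.575 × 1.3 = 374.46 kPa; surcharge term q·N_q = 51.3 × 10.551 = 541.24 kPa; self-weight term 0.5·γ·B·N_γ·s_γ = 0.5 × 19 × 2 × 10.7 × 0.8 = 162.64 kPa.
q_ult = 374.46 + 541.24 + 162.64 = 1078.3 kPa.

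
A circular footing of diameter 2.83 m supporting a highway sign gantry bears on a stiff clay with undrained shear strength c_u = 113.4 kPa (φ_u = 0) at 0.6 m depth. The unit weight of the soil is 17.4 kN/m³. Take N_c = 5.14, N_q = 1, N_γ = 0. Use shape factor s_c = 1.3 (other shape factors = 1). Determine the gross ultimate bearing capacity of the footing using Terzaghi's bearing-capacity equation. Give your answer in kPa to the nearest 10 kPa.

Effective surcharge at the founding depth q = γ·D_f = 17.4 × 0.6 = 10.44 kPa.
q_ult = c·N_c·s_c + q·N_q
     = 113.4 × 5.14 × 1.3 + 10.44 × 1
     = 757.74 + 10.44 = 768.18 kPa.

q_ult ≈ 770 kPa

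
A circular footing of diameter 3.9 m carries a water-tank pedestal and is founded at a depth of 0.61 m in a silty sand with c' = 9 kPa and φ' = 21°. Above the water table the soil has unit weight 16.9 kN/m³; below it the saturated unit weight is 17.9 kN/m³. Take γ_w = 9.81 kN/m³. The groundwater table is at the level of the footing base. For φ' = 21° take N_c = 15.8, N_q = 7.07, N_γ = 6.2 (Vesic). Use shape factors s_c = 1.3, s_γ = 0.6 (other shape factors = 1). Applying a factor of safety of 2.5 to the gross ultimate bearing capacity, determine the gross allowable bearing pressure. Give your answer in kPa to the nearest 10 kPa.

q_all ≈ 130 kPa

Overburden at base level: q = 16.9 × 0.61 = 10.309 kPa.
Below the base the soil is submerged, so the ½γBN_γ term uses γ' = 17.9 − 9.81 = 8.09 kN/m³.
Cohesion term c·N_c·s_c = 9 × 15.8 × 1.3 = 184.86 kPa; surcharge term q·N_q = 10.309 × 7.07 = 72.885 kPa; self-weight term 0.5·γ·B·N_γ·s_γ = 0.5 × 8.09 × 3.9 × 6.2 × 0.6 = 58.685 kPa.
q_ult = 184.86 + 72.885 + 58.685 = 316.43 kPa.
q_all = q_ult / FS = 316.43 / 2.5 = 126.57 kPa.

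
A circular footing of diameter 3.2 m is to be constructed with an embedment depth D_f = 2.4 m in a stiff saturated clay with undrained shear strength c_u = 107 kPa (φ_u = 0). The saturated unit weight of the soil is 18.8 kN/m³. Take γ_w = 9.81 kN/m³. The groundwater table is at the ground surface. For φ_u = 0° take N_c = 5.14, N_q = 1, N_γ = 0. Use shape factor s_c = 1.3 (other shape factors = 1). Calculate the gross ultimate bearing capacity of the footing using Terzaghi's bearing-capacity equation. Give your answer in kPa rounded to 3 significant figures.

γ' = 18.8 − 9.81 = 8.99 kN/m³ (submerged throughout). q = 8.99 × 2.4 = 21.576 kPa.
c·N_c·s_c = 107 × 5.14 × 1.3 = 714.97 kPa
q·N_q = 21.576 × 1 = 21.576 kPa
q_ult = 714.97 + 21.576 = 736.55 kPa.

q_ult ≈ 737 kPa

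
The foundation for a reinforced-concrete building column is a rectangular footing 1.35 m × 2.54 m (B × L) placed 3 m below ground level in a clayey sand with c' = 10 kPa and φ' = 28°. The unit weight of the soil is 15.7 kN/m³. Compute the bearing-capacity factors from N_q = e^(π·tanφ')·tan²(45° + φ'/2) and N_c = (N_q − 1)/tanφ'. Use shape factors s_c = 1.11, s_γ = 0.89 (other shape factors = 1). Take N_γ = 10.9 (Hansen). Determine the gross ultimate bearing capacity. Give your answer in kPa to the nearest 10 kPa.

q_ult ≈ 1080 kPa

tan28° = 0.5317, so N_q = e^(π×0.5317)·tan²(59°) = 5.314 × 2.77 = 14.72.
N_c = (14.72 − 1)/tan28° = 25.8.
q = γ·D_f = 15.7 × 3 = 47.1 kPa.
c·N_c·s_c = 10 × 25.803 × 1.11 = 286.42 kPa
q·N_q = 47.1 × 14.72 = 693.31 kPa
0.5·γ·B·N_γ·s_γ = 0.5 × 15.7 × 1.35 × 10.9 × 0.89 = 102.81 kPa
q_ult = 286.42 + 693.31 + 102.81 = 1082.5 kPa.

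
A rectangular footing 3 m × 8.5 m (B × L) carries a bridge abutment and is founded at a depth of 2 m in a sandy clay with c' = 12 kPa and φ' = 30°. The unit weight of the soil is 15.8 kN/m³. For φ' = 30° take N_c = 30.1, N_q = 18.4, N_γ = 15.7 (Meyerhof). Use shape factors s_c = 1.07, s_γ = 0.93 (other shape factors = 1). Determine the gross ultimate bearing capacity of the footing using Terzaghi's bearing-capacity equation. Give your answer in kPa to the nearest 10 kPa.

q_ult ≈ 1310 kPa

q = γ·D_f = 15.8 × 2 = 31.6 kPa.
c·N_c·s_c = 12 × 30.1 × 1.07 = 386.48 kPa
q·N_q = 31.6 × 18.4 = 581.44 kPa
0.5·γ·B·N_γ·s_γ = 0.5 × 15.8 × 3 × 15.7 × 0.93 = 346.04 kPa
q_ult = 386.48 + 581.44 + 346.04 = 1314 kPa.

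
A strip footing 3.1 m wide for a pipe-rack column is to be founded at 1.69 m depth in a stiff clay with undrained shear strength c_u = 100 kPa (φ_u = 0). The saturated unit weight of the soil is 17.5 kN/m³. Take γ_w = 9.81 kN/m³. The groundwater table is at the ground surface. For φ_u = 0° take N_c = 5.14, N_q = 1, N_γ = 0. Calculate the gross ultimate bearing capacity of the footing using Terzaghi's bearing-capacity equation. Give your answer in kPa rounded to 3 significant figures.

q_ult ≈ 527 kPa

With the water table at the surface the whole profile is submerged: γ' = 17.5 − 9.81 = 7.69 kN/m³, so q = γ'·D_f = 12.996 kPa.
q_ult = c·N_c + q·N_q
     = 100 × 5.14 + 12.996 × 1
     = 514 + 12.996 = 527 kPa.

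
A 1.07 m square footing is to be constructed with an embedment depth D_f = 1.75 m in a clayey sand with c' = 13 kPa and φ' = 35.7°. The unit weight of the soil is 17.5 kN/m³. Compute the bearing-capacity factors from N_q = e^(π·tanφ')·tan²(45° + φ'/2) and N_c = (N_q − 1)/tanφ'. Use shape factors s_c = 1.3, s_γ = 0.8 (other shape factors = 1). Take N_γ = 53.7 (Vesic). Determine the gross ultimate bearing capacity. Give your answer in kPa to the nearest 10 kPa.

tan35.7° = 0.7186, so N_q = e^(π×0.7186)·tan²(62.85°) = 9.559 × 3.802 = 36.35.
N_c = (36.35 − 1)/tan35.7° = 49.19.
q = γ·D_f = 17.5 × 1.75 = 30.625 kPa.
c·N_c·s_c = 13 × 49.19 × 1.3 = 831.31 kPa
q·N_q = 30.625 × 36.346 = 1113.1 kPa
0.5·γ·B·N_γ·s_γ = 0.5 × 17.5 × 1.07 × 53.7 × 0.8 = 402.21 kPa
q_ult = 831.31 + 1113.1 + 402.21 = 2346.6 kPa.

q_ult ≈ 2350 kPa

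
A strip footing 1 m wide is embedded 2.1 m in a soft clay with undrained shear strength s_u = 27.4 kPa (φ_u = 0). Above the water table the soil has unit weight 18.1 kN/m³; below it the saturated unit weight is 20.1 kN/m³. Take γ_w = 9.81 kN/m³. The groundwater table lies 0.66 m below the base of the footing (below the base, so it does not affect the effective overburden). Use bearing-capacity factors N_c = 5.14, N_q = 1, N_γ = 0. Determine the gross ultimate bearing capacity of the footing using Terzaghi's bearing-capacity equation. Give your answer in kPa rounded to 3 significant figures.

q = γ·D_f = 18.1 × 2.1 = 38.01 kPa.
c·N_c = 27.4 × 5.14 = 140.84 kPa
q·N_q = 38.01 × 1 = 38.01 kPa
q_ult = 140.84 + 38.01 = 178.85 kPa.

q_ult ≈ 179 kPa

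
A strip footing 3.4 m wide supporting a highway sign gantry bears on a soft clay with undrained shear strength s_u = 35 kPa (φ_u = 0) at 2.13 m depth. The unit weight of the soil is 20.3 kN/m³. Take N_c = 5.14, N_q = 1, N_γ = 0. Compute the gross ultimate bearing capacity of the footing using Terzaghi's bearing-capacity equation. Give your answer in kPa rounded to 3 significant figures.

q_ult ≈ 223 kPa

q = γ·D_f = 20.3 × 2.13 = 43.239 kPa.
c·N_c = 35 × 5.14 = 179.9 kPa
q·N_q = 43.239 × 1 = 43.239 kPa
q_ult = 179.9 + 43.239 = 223.14 kPa.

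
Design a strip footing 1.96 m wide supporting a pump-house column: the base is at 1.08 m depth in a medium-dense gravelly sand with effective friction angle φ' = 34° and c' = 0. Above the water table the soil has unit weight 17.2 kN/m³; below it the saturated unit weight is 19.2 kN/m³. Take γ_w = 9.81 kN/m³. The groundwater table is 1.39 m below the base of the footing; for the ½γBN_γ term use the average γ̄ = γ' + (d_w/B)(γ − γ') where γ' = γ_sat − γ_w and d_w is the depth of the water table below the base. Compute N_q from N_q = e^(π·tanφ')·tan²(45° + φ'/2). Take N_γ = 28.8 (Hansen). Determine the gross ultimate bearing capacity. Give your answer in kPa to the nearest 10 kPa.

tan34° = 0.6745, so N_q = e^(π×0.6745)·tan²(62°) = 8.323 × 3.537 = 29.44.
Effective surcharge at the founding depth q = γ·D_f = 17.2 × 1.08 = 18.576 kPa.
With d_w = 1.39 m < B, γ̄ = 9.39 + (1.39/1.96) × (17.2 − 9.39) = 14.929 kN/m³.
q_ult = q·N_q + 0.5·γ·B·N_γ
     = 18.576 × 29.44 + 0.5 × 14.929 × 1.96 × 28.8
     = 546.87 + 421.35 = 968.22 kPa.

q_ult ≈ 970 kPa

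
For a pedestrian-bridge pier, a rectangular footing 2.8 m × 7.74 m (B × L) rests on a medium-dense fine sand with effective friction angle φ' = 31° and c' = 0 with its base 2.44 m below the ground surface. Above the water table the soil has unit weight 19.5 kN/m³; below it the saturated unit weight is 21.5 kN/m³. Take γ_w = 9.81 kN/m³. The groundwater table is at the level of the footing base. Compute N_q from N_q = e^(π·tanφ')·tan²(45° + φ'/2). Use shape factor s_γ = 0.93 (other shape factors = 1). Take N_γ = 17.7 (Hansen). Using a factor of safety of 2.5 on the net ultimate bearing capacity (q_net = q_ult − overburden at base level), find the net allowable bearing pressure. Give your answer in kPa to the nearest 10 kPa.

q_all(net) ≈ 480 kPa

N_q = e^(π·tan31°)·tan²(60.5°) = 20.63.
Effective surcharge at the founding depth q = γ·D_f = 19.5 × 2.44 = 47.58 kPa.
The water table coincides with the base, so in the self-weight term γ → γ' = 11.69 kN/m³.
q_ult = q·N_q + 0.5·γ·B·N_γ·s_γ
     = 47.58 × 20.631 + 0.5 × 11.69 × 2.8 × 17.7 × 0.93
     = 981.61 + 269.4 = 1251 kPa.
q_net = 1251 − 47.58 = 1203.4 kPa.
q_all(net) = 1203.4 / 2.5 = 481.37 kPa.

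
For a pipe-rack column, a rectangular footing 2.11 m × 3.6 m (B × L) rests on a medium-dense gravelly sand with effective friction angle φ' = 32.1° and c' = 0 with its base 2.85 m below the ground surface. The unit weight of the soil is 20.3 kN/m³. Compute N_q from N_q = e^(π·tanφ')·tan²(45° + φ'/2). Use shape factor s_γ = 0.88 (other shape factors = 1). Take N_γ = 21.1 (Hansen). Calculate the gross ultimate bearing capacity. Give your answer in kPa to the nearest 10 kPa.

tan32.1° = 0.6273, so N_q = e^(π×0.6273)·tan²(61.05°) = 7.176 × 3.268 = 23.45.
q = γ·D_f = 20.3 × 2.85 = 57.855 kPa.
q·N_q = 57.855 × 23.451 = 1356.7 kPa
0.5·γ·B·N_γ·s_γ = 0.5 × 20.3 × 2.11 × 21.1 × 0.88 = 397.66 kPa
q_ult = 1356.7 + 397.66 = 1754.4 kPa.

q_ult ≈ 1750 kPa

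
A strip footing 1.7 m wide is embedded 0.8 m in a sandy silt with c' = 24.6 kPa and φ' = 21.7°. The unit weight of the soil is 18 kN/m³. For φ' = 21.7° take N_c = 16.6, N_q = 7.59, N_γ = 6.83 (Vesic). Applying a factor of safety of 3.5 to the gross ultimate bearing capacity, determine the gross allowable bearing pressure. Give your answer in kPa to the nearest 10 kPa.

Effective surcharge at the founding depth q = γ·D_f = 18 × 0.8 = 14.4 kPa.
q_ult = c·N_c + q·N_q + 0.5·γ·B·N_γ
     = 24.6 × 16.6 + 14.4 × 7.59 + 0.5 × 18 × 1.7 × 6.83
     = 408.36 + 109.3 + 104.5 = 622.16 kPa.
q_all = q_ult / FS = 622.16 / 3.5 = 177.76 kPa.

q_all ≈ 180 kPa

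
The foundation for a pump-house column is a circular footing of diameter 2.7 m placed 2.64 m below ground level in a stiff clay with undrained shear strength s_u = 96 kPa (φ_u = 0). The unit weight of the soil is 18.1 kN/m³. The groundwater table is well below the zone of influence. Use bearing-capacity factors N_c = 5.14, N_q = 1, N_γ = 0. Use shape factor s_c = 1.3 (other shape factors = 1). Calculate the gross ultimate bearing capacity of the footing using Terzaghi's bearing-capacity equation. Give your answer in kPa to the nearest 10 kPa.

Effective surcharge at the founding depth q = γ·D_f = 18.1 × 2.64 = 47.784 kPa.
q_ult = c·N_c·s_c + q·N_q
     = 96 × 5.14 × 1.3 + 47.784 × 1
     = 641.47 + 47.784 = 689.26 kPa.

q_ult ≈ 690 kPa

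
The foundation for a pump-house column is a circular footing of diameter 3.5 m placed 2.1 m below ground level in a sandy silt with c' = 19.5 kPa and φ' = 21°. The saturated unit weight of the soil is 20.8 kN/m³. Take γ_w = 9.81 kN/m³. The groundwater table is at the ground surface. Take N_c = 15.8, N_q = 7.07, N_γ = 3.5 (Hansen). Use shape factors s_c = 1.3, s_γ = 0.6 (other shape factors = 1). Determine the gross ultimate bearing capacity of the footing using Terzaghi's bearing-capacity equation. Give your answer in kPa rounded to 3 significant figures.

q_ult ≈ 604 kPa

γ' = 20.8 − 9.81 = 10.99 kN/m³ (submerged throughout). q = 10.99 × 2.1 = 23.079 kPa; the same γ' applies in the ½γBN_γ term.
c·N_c·s_c = 19.5 × 15.8 × 1.3 = 400.53 kPa
q·N_q = 23.079 × 7.07 = 163.17 kPa
0.5·γ·B·N_γ·s_γ = 0.5 × 10.99 × 3.5 × 3.5 × 0.6 = 40.388 kPa
q_ult = 400.53 + 163.17 + 40.388 = 604.09 kPa.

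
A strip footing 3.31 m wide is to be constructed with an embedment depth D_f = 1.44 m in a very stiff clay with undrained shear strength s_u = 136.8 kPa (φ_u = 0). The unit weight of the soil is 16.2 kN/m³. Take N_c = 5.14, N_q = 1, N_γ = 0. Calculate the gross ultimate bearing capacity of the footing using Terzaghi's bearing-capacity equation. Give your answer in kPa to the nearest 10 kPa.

Effective surcharge at the founding depth q = γ·D_f = 16.2 × 1.44 = 23.328 kPa.
q_ult = c·N_c + q·N_q
     = 136.8 × 5.14 + 23.328 × 1
     = 703.15 + 23.328 = 726.48 kPa.

q_ult ≈ 730 kPa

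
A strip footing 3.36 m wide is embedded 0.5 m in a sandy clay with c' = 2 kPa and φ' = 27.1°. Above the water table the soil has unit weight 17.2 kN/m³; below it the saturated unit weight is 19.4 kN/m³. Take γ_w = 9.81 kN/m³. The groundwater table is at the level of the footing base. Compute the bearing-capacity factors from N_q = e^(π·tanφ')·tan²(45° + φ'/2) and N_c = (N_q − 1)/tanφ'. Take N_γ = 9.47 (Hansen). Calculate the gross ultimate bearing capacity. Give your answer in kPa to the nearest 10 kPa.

tan27.1° = 0.5117, so N_q = e^(π×0.5117)·tan²(58.55°) = 4.991 × 2.673 = 13.34.
N_c = (13.34 − 1)/tan27.1° = 24.12.
Overburden at base level: q = 17.2 × 0.5 = 8.6 kPa.
Below the base the soil is submerged, so the ½γBN_γ term uses γ' = 19.4 − 9.81 = 9.59 kN/m³.
Cohesion term c·N_c = 2 × 24.12 = 48.24 kPa; surcharge term q·N_q = 8.6 × 13.343 = 114.75 kPa; self-weight term 0.5·γ·B·N_γ = 0.5 × 9.59 × 3.36 × 9.47 = 152.57 kPa.
q_ult = 48.24 + 114.75 + 152.57 = 315.56 kPa.

q_ult ≈ 320 kPa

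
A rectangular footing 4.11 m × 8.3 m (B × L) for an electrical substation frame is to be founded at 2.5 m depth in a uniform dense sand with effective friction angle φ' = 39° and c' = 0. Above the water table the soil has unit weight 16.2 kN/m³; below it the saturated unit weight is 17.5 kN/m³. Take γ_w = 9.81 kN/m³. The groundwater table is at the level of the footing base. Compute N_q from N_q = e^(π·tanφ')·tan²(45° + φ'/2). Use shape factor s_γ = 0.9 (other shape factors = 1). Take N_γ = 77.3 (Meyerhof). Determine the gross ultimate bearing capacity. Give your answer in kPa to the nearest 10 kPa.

q_ult ≈ 3370 kPa

tan39° = 0.8098, so N_q = e^(π×0.8098)·tan²(64.5°) = 12.731 × 4.395 = 55.96.
Effective surcharge at the founding depth q = γ·D_f = 16.2 × 2.5 = 40.5 kPa.
The water table coincides with the base, so in the self-weight term γ → γ' = 7.69 kN/m³.
q_ult = q·N_q + 0.5·γ·B·N_γ·s_γ
     = 40.5 × 55.957 + 0.5 × 7.69 × 4.11 × 77.3 × 0.9
     = 2266.3 + 1099.4 = 3365.7 kPa.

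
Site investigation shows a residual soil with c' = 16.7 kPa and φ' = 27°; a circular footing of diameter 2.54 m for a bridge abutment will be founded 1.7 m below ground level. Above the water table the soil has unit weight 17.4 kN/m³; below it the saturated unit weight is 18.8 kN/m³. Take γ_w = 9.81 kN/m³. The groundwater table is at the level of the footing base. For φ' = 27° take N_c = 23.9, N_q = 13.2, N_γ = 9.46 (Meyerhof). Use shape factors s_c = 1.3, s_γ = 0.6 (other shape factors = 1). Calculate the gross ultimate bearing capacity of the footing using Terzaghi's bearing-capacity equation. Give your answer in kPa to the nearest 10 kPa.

q = γ·D_f = 17.4 × 1.7 = 29.58 kPa.
For the ½γBN_γ term take γ' = 18.8 − 9.81 = 8.99 kN/m³ (soil below base is submerged).
c·N_c·s_c = 16.7 × 23.9 × 1.3 = 518.87 kPa
q·N_q = 29.58 × 13.2 = 390.46 kPa
0.5·γ·B·N_γ·s_γ = 0.5 × 8.99 × 2.54 × 9.46 × 0.6 = 64.805 kPa
q_ult = 518.87 + 390.46 + 64.805 = 974.13 kPa.

q_ult ≈ 970 kPa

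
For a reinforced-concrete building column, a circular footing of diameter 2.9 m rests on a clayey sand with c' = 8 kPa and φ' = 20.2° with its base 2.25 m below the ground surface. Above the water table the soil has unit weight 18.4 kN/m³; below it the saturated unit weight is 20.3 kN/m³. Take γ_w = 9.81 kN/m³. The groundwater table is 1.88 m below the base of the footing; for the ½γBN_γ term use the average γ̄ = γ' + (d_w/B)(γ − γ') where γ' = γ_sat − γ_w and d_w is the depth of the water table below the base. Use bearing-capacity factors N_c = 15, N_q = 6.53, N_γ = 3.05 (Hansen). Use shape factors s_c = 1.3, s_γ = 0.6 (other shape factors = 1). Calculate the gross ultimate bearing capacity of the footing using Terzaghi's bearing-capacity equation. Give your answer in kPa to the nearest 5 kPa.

q_ult ≈ 470 kPa

Effective surcharge at the founding depth q = γ·D_f = 18.4 × 2.25 = 41.4 kPa.
With d_w = 1.88 m < B, γ̄ = 10.49 + (1.88/2.9) × (18.4 − 10.49) = 15.618 kN/m³.
q_ult = c·N_c·s_c + q·N_q + 0.5·γ·B·N_γ·s_γ
     = 8 × 15 × 1.3 + 41.4 × 6.53 + 0.5 × 15.618 × 2.9 × 3.05 × 0.6
     = 156 + 270.34 + 41.442 = 467.78 kPa.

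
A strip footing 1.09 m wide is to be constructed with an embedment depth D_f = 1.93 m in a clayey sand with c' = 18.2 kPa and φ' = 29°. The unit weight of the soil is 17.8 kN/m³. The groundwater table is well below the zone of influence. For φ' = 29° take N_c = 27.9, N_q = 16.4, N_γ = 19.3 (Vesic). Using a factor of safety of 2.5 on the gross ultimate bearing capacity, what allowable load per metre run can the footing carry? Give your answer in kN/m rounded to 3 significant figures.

≈ 549 kN/m

Overburden at base level: q = 17.8 × 1.93 = 34.354 kPa.
Cohesion term c·N_c = 18.2 × 27.9 = 507.78 kPa; surcharge term q·N_q = 34.354 × 16.4 = 563.41 kPa; self-weight term 0.5·γ·B·N_γ = 0.5 × 17.8 × 1.09 × 19.3 = 187.23 kPa.
q_ult = 507.78 + 563.41 + 187.23 = 1258.4 kPa.
Gross allowable pressure q_all = 1258.4 / 2.5 = 503.37 kPa.
Allowable wall load = q_all × B = 503.37 × 1.09 = 548.67 kN per metre run.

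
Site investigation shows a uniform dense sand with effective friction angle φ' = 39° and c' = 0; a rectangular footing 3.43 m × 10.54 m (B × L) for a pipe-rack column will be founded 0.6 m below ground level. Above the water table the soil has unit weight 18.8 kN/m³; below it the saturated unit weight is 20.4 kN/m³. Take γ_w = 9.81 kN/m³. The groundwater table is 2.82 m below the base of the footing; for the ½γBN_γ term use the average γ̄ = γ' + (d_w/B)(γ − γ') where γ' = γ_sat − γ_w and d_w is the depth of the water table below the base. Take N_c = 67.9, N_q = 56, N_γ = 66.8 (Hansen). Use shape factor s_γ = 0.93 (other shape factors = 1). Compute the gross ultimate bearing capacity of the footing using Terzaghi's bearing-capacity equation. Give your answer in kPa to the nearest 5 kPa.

Effective surcharge at the founding depth q = γ·D_f = 18.8 × 0.6 = 11.28 kPa.
With d_w = 2.82 m < B, γ̄ = 10.59 + (2.82/3.43) × (18.8 − 10.59) = 17.34 kN/m³.
q_ult = q·N_q + 0.5·γ·B·N_γ·s_γ
     = 11.28 × 56 + 0.5 × 17.34 × 3.43 × 66.8 × 0.93
     = 631.68 + 1847.4 = 2479.1 kPa.

q_ult ≈ 2480 kPa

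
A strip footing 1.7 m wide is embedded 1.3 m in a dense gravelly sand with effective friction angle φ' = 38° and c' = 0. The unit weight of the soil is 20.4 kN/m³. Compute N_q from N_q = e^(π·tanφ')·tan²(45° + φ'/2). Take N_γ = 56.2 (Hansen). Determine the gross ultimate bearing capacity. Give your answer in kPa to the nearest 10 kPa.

q_ult ≈ 2270 kPa

tan38° = 0.7813, so N_q = e^(π×0.7813)·tan²(64°) = 11.64 × 4.204 = 48.93.
Effective surcharge at the founding depth q = γ·D_f = 20.4 × 1.3 = 26.52 kPa.
q_ult = q·N_q + 0.5·γ·B·N_γ
     = 26.52 × 48.933 + 0.5 × 20.4 × 1.7 × 56.2
     = 1297.7 + 974.51 = 2272.2 kPa.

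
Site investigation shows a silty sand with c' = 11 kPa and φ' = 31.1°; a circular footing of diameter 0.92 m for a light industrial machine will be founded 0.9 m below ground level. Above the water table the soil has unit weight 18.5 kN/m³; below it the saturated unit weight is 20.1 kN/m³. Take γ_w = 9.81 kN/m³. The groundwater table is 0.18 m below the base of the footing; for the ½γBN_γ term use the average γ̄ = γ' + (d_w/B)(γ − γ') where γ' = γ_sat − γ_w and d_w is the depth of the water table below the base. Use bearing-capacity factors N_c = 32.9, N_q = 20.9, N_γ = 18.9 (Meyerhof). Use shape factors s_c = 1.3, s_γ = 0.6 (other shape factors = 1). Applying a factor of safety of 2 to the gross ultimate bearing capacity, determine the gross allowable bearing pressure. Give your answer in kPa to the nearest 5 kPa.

Effective surcharge at the founding depth q = γ·D_f = 18.5 × 0.9 = 16.65 kPa.
With d_w = 0.18 m < B, γ̄ = 10.29 + (0.18/0.92) × (18.5 − 10.29) = 11.896 kN/m³.
q_ult = c·N_c·s_c + q·N_q + 0.5·γ·B·N_γ·s_γ
     = 11 × 32.9 × 1.3 + 16.65 × 20.9 + 0.5 × 11.896 × 0.92 × 18.9 × 0.6
     = 470.47 + 347.99 + 62.056 = 880.51 kPa.
q_all = q_ult / FS = 880.51 / 2 = 440.26 kPa.

q_all ≈ 440 kPa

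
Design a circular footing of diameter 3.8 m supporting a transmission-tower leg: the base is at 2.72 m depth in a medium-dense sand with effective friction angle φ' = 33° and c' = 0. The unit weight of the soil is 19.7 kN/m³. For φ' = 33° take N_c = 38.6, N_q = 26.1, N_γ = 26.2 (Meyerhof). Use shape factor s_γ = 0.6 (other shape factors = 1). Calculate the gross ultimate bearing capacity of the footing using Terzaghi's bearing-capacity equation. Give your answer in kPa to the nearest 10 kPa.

q = γ·D_f = 19.7 × 2.72 = 53.584 kPa.
q·N_q = 53.584 × 26.1 = 1398.5 kPa
0.5·γ·B·N_γ·s_γ = 0.5 × 19.7 × 3.8 × 26.2 × 0.6 = 588.4 kPa
q_ult = 1398.5 + 588.4 = 1986.9 kPa.

q_ult ≈ 1990 kPa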